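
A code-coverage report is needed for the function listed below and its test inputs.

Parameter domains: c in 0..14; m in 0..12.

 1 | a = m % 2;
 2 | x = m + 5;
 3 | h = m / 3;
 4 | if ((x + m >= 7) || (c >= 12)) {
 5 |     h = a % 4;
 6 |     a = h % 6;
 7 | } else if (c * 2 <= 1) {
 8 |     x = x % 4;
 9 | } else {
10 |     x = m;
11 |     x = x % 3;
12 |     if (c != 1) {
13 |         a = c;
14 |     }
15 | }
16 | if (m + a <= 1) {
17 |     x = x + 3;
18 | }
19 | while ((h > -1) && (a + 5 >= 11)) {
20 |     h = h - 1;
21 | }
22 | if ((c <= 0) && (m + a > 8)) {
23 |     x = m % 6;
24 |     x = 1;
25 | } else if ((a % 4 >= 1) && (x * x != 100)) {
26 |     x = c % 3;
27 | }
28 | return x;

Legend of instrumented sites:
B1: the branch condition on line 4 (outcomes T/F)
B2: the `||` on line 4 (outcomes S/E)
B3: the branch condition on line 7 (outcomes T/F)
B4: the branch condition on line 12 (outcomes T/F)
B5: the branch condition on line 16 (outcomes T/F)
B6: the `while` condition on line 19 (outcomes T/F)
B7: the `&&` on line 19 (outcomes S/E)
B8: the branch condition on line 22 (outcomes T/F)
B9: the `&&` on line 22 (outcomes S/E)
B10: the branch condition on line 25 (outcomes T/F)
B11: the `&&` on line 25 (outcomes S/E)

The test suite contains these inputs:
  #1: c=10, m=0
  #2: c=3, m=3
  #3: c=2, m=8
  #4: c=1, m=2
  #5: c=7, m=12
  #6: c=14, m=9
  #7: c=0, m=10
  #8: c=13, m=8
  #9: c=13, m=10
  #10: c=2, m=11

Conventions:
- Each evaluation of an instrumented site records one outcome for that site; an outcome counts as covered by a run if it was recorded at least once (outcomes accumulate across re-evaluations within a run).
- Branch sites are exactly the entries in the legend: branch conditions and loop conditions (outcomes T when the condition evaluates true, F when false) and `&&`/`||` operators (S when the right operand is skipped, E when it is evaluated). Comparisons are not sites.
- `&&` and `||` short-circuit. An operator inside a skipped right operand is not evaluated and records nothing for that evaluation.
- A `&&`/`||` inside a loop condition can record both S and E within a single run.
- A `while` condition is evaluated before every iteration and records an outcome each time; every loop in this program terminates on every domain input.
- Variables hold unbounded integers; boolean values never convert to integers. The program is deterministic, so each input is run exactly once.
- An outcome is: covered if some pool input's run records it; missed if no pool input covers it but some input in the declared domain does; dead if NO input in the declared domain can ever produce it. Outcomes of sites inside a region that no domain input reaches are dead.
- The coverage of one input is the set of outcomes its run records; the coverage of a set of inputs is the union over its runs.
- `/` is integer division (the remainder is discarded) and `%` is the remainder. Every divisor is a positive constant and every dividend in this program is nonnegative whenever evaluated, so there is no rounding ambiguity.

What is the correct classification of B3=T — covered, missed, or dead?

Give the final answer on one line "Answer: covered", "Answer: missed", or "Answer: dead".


no pool input records B3=T
but domain input (c=0, m=0) does record it -> reachable, so missed
Answer: missed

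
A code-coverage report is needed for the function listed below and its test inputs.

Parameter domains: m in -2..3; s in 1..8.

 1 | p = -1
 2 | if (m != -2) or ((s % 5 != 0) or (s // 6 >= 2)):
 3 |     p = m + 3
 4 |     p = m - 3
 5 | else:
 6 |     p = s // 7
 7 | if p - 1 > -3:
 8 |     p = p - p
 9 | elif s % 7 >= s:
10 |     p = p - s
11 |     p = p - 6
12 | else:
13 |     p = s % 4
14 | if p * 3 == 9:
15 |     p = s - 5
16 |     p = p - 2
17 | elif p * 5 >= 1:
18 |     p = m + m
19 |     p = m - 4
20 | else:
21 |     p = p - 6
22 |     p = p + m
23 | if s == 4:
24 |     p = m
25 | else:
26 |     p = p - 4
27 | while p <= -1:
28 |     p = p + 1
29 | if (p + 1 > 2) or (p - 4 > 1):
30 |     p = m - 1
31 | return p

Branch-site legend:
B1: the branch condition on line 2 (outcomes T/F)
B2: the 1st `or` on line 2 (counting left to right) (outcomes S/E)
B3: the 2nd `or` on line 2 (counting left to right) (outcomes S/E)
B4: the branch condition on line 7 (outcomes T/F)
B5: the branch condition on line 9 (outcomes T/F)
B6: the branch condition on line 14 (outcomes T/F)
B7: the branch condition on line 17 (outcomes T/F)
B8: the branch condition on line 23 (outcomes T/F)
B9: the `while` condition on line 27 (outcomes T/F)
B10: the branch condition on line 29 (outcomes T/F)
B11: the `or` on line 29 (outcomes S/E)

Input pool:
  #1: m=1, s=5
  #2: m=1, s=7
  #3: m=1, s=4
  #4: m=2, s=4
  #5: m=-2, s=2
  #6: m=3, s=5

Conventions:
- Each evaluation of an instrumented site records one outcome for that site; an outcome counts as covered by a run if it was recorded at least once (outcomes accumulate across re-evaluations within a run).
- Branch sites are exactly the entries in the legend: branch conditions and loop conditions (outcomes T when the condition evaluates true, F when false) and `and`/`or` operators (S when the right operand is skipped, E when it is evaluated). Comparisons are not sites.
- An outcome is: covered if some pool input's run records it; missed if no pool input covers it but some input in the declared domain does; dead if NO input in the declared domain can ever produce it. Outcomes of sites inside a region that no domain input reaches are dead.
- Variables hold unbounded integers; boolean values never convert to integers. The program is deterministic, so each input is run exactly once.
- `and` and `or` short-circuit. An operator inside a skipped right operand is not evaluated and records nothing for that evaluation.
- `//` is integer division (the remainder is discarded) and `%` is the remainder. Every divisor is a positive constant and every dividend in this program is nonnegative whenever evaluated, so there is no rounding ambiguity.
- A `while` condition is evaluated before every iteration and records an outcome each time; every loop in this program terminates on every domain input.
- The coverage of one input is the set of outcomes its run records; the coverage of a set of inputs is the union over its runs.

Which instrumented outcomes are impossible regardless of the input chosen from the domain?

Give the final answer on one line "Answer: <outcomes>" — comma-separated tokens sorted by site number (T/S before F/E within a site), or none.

sweeping the full domain (48 inputs) for each outcome:
  B7=T: never recorded by any domain input -> dead
  reachable outcomes have witnesses, e.g. B1=T (e.g. m=-2, s=1), B1=F (e.g. m=-2, s=5), B2=S (e.g. m=-1, s=1), B2=E (e.g. m=-2, s=1)

Answer: B7=T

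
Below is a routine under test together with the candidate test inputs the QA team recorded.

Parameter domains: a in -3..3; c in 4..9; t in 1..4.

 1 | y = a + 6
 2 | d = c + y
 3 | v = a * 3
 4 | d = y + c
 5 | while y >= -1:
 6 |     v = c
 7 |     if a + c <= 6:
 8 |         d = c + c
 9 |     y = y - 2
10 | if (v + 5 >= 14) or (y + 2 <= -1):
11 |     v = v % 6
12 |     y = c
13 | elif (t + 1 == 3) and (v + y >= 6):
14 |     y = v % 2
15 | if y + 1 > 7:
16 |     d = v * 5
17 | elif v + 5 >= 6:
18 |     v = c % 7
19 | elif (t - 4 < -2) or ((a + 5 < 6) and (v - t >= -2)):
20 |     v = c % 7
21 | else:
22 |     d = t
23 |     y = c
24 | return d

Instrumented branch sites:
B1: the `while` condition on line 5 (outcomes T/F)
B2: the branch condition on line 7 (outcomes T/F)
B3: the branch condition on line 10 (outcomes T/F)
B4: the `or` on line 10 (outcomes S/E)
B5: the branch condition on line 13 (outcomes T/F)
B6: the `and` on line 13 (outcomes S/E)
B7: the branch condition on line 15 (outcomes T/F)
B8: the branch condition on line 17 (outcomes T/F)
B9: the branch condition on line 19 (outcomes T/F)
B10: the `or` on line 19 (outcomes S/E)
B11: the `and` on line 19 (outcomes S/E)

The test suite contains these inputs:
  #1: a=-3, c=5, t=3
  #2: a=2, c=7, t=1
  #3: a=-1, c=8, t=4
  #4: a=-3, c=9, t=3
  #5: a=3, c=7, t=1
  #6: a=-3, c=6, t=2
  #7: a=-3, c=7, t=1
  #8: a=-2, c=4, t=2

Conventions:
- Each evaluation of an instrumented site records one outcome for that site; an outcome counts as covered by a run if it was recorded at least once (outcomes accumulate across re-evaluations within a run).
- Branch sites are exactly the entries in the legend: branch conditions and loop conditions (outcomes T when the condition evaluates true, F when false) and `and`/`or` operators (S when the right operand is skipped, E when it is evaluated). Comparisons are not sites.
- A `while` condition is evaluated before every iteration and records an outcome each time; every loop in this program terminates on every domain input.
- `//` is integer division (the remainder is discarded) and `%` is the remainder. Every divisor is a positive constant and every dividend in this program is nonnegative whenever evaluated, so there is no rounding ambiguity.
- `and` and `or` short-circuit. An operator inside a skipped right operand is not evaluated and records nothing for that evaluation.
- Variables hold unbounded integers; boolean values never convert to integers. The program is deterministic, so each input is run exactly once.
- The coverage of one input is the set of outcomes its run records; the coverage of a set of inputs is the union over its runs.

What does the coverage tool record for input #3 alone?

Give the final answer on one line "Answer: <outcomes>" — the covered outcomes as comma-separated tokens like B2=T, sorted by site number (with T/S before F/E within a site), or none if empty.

Simulating input #3 (a=-1, c=8, t=4) step by step:
  B1->T, B2->F, B1->T, B2->F, B1->T, B2->F, B1->T, B2->F, B1->F, B4->E
  B3->T, B7->T
distinct outcomes covered: B1=T, B1=F, B2=F, B3=T, B4=E, B7=T

Answer: B1=T, B1=F, B2=F, B3=T, B4=E, B7=T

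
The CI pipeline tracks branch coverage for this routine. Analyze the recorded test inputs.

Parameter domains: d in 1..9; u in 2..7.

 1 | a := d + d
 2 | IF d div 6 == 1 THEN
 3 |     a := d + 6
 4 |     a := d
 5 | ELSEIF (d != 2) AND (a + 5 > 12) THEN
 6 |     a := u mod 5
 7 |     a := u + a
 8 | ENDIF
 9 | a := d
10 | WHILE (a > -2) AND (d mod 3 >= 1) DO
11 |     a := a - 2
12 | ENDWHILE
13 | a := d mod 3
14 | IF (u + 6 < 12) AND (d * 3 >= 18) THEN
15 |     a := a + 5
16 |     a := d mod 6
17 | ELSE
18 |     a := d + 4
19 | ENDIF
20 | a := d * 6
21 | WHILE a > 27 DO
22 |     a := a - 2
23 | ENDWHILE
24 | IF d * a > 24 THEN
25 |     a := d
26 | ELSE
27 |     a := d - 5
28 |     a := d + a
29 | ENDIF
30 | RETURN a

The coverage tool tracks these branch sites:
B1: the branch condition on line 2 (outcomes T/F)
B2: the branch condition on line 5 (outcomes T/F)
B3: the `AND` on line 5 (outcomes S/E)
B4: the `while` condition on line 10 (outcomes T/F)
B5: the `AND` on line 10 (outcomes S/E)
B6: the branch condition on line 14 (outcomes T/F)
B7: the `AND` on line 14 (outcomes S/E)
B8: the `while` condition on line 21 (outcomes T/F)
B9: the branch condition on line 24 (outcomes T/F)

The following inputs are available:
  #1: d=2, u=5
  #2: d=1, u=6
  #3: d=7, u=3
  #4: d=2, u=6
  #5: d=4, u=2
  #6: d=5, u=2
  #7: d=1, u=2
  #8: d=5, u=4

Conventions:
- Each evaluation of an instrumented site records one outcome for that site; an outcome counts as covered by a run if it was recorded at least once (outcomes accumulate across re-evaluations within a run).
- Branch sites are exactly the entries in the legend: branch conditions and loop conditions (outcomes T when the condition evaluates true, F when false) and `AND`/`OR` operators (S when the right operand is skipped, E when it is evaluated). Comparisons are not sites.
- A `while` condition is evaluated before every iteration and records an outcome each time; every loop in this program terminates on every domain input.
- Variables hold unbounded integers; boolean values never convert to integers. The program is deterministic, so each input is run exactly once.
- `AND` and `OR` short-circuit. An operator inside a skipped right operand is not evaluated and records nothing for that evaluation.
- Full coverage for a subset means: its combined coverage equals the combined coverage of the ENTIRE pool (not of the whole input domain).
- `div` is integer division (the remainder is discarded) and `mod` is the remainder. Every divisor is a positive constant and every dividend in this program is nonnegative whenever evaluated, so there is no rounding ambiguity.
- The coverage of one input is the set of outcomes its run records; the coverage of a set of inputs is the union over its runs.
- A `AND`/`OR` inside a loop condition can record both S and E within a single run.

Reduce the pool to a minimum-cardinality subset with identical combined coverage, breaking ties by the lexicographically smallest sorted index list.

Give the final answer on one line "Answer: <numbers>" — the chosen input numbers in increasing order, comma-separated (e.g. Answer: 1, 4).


input #1 (d=2, u=5): events B1->F, B3->S, B2->F, B5->E, B4->T, B5->E, B4->T, B5->S, B4->F, B7->E, B6->F, B8->F, B9->F; covers B1=F, B2=F, B3=S, B4=T, B4=F, B5=S, B5=E, B6=F, B7=E, B8=F, B9=F
input #2 (d=1, u=6): events B1->F, B3->E, B2->F, B5->E, B4->T, B5->E, B4->T, B5->S, B4->F, B7->S, B6->F, B8->F, B9->F; covers B1=F, B2=F, B3=E, B4=T, B4=F, B5=S, B5=E, B6=F, B7=S, B8=F, B9=F
input #3 (d=7, u=3): events B1->T, B5->E, B4->T, B5->E, B4->T, B5->E, B4->T, B5->E, B4->T, B5->E, B4->T, B5->S, B4->F, B7->E, ...; covers B1=T, B4=T, B4=F, B5=S, B5=E, B6=T, B7=E, B8=T, B8=F, B9=T
input #4 (d=2, u=6): events B1->F, B3->S, B2->F, B5->E, B4->T, B5->E, B4->T, B5->S, B4->F, B7->S, B6->F, B8->F, B9->F; covers B1=F, B2=F, B3=S, B4=T, B4=F, B5=S, B5=E, B6=F, B7=S, B8=F, B9=F
input #5 (d=4, u=2): events B1->F, B3->E, B2->T, B5->E, B4->T, B5->E, B4->T, B5->E, B4->T, B5->S, B4->F, B7->E, B6->F, B8->F, ...; covers B1=F, B2=T, B3=E, B4=T, B4=F, B5=S, B5=E, B6=F, B7=E, B8=F, B9=T
input #6 (d=5, u=2): events B1->F, B3->E, B2->T, B5->E, B4->T, B5->E, B4->T, B5->E, B4->T, B5->E, B4->T, B5->S, B4->F, B7->E, ...; covers B1=F, B2=T, B3=E, B4=T, B4=F, B5=S, B5=E, B6=F, B7=E, B8=T, B8=F, B9=T
input #7 (d=1, u=2): events B1->F, B3->E, B2->F, B5->E, B4->T, B5->E, B4->T, B5->S, B4->F, B7->E, B6->F, B8->F, B9->F; covers B1=F, B2=F, B3=E, B4=T, B4=F, B5=S, B5=E, B6=F, B7=E, B8=F, B9=F
input #8 (d=5, u=4): events B1->F, B3->E, B2->T, B5->E, B4->T, B5->E, B4->T, B5->E, B4->T, B5->E, B4->T, B5->S, B4->F, B7->E, ...; covers B1=F, B2=T, B3=E, B4=T, B4=F, B5=S, B5=E, B6=F, B7=E, B8=T, B8=F, B9=T
the full pool covers 18 outcomes: B1=T, B1=F, B2=T, B2=F, B3=S, B3=E, B4=T, B4=F, B5=S, B5=E, B6=T, B6=F, B7=S, B7=E, B8=T, B8=F, B9=T, B9=F
checked all size-1 subsets: none covers 18 outcomes (max 12/18)
checked all size-2 subsets: none covers 18 outcomes (max 16/18)
inputs {3, 4, 5} (size 3) cover everything; no size-3 subset with a lexicographically smaller index list covers all 18
Answer: 3, 4, 5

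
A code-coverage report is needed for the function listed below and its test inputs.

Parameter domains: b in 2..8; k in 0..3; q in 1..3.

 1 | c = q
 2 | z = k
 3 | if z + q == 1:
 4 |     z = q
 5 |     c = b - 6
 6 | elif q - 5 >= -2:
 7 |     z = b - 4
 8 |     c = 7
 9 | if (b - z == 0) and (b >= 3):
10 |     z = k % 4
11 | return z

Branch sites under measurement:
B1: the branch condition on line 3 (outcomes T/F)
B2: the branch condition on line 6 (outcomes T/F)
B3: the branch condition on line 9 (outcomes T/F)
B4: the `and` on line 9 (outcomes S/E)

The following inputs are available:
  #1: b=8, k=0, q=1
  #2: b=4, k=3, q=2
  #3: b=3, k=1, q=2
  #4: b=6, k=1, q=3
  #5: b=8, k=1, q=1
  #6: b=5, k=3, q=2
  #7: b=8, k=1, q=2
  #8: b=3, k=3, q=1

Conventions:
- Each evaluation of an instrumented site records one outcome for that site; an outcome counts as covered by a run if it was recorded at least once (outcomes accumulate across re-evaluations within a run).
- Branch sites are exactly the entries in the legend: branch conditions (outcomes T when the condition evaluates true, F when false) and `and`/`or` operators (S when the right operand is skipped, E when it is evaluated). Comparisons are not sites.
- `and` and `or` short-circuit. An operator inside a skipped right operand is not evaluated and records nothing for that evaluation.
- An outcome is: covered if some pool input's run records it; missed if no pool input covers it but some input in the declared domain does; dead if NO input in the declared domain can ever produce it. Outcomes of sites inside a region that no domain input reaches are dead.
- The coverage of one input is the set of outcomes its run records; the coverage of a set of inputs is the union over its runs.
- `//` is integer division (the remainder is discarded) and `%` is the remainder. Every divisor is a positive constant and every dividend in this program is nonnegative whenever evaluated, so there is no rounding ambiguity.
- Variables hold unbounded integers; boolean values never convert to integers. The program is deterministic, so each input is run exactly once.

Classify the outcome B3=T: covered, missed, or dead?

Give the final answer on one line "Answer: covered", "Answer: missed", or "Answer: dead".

B3=T is recorded by pool input(s) 8 -> covered

Answer: covered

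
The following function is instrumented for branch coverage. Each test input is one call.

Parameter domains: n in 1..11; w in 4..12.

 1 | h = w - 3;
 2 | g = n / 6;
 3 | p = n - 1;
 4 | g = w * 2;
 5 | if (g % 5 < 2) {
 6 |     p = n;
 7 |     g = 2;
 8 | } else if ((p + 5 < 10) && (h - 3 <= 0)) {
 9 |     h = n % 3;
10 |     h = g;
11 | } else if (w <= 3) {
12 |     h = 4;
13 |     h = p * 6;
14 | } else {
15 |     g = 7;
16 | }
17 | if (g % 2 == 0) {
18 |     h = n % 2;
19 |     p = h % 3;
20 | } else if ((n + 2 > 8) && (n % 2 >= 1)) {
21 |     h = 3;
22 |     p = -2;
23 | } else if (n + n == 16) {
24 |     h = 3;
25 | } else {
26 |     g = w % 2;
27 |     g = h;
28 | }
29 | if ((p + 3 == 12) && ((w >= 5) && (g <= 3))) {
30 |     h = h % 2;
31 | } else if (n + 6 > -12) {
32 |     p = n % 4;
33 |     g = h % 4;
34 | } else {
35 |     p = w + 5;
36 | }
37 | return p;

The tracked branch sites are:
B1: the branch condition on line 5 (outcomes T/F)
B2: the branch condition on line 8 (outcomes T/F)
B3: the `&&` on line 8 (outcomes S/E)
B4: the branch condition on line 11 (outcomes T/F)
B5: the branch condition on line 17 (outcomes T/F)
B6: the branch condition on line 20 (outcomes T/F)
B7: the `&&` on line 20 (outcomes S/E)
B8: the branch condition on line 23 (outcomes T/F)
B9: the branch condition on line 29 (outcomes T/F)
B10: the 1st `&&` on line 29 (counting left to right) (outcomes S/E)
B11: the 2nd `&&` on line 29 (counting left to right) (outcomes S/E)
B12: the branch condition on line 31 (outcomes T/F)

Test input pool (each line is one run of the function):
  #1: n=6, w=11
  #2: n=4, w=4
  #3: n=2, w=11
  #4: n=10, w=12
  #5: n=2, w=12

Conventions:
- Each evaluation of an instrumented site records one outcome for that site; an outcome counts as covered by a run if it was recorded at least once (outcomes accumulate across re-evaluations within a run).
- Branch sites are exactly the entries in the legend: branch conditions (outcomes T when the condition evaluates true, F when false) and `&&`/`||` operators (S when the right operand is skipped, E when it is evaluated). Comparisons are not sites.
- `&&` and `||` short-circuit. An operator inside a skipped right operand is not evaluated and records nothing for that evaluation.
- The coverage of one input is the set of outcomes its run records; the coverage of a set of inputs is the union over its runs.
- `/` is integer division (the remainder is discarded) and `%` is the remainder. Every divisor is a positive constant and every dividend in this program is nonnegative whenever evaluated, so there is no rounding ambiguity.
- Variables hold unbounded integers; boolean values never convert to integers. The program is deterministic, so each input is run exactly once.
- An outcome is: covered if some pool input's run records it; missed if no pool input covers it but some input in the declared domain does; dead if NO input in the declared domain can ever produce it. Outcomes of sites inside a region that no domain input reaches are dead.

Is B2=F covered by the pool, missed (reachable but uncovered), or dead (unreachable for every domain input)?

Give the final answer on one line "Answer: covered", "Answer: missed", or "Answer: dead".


B2=F is recorded by pool input(s) 1, 3, 4, 5 -> covered
Answer: covered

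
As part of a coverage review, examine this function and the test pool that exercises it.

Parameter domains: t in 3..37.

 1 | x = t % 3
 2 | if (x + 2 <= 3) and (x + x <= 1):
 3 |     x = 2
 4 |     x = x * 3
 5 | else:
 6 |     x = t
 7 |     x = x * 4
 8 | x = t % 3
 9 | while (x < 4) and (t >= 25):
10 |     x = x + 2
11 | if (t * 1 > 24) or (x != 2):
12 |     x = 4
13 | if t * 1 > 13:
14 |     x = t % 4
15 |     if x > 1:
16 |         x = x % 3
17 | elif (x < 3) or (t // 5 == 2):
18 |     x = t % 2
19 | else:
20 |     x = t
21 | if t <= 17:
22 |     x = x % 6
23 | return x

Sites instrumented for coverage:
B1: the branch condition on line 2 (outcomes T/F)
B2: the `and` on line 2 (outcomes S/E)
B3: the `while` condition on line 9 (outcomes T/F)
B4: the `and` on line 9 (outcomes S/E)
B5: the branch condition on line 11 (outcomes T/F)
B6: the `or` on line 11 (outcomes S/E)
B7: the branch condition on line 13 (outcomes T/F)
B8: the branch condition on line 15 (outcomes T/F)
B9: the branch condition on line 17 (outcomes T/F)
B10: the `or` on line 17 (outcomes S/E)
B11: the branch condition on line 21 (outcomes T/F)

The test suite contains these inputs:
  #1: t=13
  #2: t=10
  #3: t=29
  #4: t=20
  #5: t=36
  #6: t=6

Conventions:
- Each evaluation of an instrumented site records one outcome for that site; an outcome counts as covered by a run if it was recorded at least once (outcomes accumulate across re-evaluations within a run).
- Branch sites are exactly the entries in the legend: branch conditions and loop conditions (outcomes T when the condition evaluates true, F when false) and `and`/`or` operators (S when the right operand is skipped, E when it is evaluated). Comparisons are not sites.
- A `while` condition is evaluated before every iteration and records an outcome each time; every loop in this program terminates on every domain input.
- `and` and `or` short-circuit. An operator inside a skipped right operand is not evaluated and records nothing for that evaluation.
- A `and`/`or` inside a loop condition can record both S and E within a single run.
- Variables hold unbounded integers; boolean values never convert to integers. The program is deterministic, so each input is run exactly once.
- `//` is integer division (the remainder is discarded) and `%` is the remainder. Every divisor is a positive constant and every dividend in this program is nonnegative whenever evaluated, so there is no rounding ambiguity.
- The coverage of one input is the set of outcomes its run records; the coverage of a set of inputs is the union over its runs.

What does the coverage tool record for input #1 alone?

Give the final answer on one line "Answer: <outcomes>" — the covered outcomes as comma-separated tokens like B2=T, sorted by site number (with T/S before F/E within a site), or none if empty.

Event log for input #1 (t=13):
  B2->E, B1->F, B4->E, B3->F, B6->E, B5->T, B7->F, B10->E, B9->T, B11->T
deduplicating events, the covered set is: B1=F, B2=E, B3=F, B4=E, B5=T, B6=E, B7=F, B9=T, B10=E, B11=T

Answer: B1=F, B2=E, B3=F, B4=E, B5=T, B6=E, B7=F, B9=T, B10=E, B11=T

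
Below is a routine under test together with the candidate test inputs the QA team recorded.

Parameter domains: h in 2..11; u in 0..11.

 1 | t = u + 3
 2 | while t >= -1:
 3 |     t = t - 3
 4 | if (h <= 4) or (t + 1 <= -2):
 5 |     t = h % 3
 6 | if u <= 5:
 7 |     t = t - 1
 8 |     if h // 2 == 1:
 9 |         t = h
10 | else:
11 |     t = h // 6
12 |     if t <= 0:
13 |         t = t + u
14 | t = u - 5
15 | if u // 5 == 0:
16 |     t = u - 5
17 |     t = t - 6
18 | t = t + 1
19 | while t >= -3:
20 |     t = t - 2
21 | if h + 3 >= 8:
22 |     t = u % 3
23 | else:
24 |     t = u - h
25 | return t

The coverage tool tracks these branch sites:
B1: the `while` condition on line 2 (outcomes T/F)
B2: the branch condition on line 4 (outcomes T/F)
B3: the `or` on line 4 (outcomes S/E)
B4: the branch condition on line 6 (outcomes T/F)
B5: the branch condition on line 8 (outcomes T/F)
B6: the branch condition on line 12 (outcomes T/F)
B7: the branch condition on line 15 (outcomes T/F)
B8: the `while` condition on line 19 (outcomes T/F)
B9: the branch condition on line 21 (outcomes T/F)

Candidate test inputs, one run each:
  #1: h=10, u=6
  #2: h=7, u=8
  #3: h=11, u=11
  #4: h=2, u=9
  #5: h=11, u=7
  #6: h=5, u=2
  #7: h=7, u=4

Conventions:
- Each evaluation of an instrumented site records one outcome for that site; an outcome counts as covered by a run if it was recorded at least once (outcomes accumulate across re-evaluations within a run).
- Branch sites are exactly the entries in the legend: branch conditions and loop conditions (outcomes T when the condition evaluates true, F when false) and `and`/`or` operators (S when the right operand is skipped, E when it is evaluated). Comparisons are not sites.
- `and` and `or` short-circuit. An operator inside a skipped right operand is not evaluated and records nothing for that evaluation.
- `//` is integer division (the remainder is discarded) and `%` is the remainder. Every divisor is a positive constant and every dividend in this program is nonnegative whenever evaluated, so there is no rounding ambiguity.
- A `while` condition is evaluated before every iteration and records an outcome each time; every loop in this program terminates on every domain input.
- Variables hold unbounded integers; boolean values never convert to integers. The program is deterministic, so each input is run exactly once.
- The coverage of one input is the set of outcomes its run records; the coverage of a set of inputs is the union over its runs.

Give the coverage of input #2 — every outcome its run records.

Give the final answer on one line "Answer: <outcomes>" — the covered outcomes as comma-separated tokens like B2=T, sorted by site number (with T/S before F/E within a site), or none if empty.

Simulating input #2 (h=7, u=8) step by step:
  B1->T, B1->T, B1->T, B1->T, B1->T, B1->F, B3->E, B2->T, B4->F, B6->F
  B7->F, B8->T, B8->T, B8->T, B8->T, B8->F, B9->T
distinct outcomes covered: B1=T, B1=F, B2=T, B3=E, B4=F, B6=F, B7=F, B8=T, B8=F, B9=T

Answer: B1=T, B1=F, B2=T, B3=E, B4=F, B6=F, B7=F, B8=T, B8=F, B9=T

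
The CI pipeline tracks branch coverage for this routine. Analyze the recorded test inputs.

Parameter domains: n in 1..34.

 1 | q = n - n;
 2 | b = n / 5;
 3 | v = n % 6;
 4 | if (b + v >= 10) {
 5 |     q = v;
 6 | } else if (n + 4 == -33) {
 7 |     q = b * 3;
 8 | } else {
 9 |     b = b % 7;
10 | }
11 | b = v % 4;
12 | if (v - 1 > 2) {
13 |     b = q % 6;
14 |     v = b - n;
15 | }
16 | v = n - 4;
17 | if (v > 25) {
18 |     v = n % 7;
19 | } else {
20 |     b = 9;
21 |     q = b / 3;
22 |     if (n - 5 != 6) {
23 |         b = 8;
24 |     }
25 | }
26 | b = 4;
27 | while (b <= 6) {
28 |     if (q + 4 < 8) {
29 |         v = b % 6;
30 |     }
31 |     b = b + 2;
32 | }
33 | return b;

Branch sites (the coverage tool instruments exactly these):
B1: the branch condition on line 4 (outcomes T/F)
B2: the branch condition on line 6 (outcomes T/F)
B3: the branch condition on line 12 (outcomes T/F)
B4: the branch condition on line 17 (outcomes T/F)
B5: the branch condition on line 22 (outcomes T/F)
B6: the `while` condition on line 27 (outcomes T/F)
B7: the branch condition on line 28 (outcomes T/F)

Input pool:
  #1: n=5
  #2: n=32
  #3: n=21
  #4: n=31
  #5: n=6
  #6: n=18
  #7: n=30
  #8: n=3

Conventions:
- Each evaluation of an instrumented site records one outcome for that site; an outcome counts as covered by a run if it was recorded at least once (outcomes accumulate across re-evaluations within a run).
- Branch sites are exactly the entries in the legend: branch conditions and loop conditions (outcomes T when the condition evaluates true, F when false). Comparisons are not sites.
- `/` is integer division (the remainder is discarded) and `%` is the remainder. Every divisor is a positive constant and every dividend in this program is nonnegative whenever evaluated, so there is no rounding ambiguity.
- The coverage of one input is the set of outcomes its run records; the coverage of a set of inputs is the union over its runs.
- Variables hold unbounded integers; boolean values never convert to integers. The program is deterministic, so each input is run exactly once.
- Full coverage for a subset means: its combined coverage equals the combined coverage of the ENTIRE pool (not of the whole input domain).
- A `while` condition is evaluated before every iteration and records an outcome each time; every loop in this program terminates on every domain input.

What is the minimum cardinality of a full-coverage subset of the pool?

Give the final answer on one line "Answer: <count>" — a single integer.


run #1 (n=5) runs B1->F, B2->F, B3->T, B4->F, B5->T, B6->T, B7->T, B6->T, B7->T, B6->F; records B1=F, B2=F, B3=T, B4=F, B5=T, B6=T, B6=F, B7=T
run #2 (n=32) runs B1->F, B2->F, B3->F, B4->T, B6->T, B7->T, B6->T, B7->T, B6->F; records B1=F, B2=F, B3=F, B4=T, B6=T, B6=F, B7=T
run #3 (n=21) runs B1->F, B2->F, B3->F, B4->F, B5->T, B6->T, B7->T, B6->T, B7->T, B6->F; records B1=F, B2=F, B3=F, B4=F, B5=T, B6=T, B6=F, B7=T
run #4 (n=31) runs B1->F, B2->F, B3->F, B4->T, B6->T, B7->T, B6->T, B7->T, B6->F; records B1=F, B2=F, B3=F, B4=T, B6=T, B6=F, B7=T
run #5 (n=6) runs B1->F, B2->F, B3->F, B4->F, B5->T, B6->T, B7->T, B6->T, B7->T, B6->F; records B1=F, B2=F, B3=F, B4=F, B5=T, B6=T, B6=F, B7=T
run #6 (n=18) runs B1->F, B2->F, B3->F, B4->F, B5->T, B6->T, B7->T, B6->T, B7->T, B6->F; records B1=F, B2=F, B3=F, B4=F, B5=T, B6=T, B6=F, B7=T
run #7 (n=30) runs B1->F, B2->F, B3->F, B4->T, B6->T, B7->T, B6->T, B7->T, B6->F; records B1=F, B2=F, B3=F, B4=T, B6=T, B6=F, B7=T
run #8 (n=3) runs B1->F, B2->F, B3->F, B4->F, B5->T, B6->T, B7->T, B6->T, B7->T, B6->F; records B1=F, B2=F, B3=F, B4=F, B5=T, B6=T, B6=F, B7=T
the full pool covers 10 outcomes: B1=F, B2=F, B3=T, B3=F, B4=T, B4=F, B5=T, B6=T, B6=F, B7=T
size 1 is not enough: best union over all size-1 subsets is 8/10
the canonical winner is {1, 2}: size 2, full 10-outcome coverage, earliest index list among size-2 covers
Answer: 2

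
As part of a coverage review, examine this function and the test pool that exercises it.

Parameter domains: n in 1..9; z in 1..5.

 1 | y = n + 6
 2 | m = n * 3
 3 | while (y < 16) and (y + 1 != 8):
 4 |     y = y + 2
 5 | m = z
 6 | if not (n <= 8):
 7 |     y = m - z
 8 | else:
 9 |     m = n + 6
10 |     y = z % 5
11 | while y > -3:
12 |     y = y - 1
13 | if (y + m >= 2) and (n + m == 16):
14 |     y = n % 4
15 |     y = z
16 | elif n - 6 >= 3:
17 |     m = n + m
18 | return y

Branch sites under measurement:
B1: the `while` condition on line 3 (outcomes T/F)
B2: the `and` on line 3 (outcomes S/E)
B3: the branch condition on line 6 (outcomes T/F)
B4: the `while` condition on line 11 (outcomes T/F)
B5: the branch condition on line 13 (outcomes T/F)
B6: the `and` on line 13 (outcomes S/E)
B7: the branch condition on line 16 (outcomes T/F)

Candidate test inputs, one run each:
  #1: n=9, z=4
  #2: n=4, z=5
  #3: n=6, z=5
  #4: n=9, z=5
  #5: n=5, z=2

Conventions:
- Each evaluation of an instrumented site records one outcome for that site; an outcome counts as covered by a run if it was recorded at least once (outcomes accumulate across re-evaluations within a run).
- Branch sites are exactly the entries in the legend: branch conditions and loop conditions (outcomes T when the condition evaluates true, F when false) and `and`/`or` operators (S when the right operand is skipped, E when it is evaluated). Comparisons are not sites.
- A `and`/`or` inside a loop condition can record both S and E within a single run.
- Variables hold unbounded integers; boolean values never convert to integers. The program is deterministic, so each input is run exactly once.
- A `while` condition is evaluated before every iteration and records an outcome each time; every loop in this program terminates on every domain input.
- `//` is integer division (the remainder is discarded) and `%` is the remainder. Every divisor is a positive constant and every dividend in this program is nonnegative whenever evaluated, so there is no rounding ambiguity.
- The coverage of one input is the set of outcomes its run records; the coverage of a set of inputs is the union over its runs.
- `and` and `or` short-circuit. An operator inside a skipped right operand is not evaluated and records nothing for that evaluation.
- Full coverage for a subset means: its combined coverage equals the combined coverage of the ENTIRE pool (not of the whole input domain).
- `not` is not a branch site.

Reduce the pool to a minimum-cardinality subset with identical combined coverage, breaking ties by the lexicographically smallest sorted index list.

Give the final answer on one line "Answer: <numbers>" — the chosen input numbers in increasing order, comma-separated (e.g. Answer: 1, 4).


#1 (n=9, z=4) -> covered: B1=T, B1=F, B2=S, B2=E, B3=T, B4=T, B4=F, B5=F, B6=S, B7=T
#2 (n=4, z=5) -> covered: B1=T, B1=F, B2=S, B2=E, B3=F, B4=T, B4=F, B5=F, B6=E, B7=F
#3 (n=6, z=5) -> covered: B1=T, B1=F, B2=S, B2=E, B3=F, B4=T, B4=F, B5=F, B6=E, B7=F
#4 (n=9, z=5) -> covered: B1=T, B1=F, B2=S, B2=E, B3=T, B4=T, B4=F, B5=F, B6=E, B7=T
#5 (n=5, z=2) -> covered: B1=T, B1=F, B2=S, B2=E, B3=F, B4=T, B4=F, B5=T, B6=E
union over all inputs: B1=T, B1=F, B2=S, B2=E, B3=T, B3=F, B4=T, B4=F, B5=T, B5=F, B6=S, B6=E, B7=T, B7=F (14 outcomes)
size 1 is not enough: best union over all size-1 subsets is 10/14
size 2 is not enough: best union over all size-2 subsets is 13/14
at size 3, {1, 2, 5} reaches all 14 outcomes; every lexicographically earlier size-3 subset fails
Answer: 1, 2, 5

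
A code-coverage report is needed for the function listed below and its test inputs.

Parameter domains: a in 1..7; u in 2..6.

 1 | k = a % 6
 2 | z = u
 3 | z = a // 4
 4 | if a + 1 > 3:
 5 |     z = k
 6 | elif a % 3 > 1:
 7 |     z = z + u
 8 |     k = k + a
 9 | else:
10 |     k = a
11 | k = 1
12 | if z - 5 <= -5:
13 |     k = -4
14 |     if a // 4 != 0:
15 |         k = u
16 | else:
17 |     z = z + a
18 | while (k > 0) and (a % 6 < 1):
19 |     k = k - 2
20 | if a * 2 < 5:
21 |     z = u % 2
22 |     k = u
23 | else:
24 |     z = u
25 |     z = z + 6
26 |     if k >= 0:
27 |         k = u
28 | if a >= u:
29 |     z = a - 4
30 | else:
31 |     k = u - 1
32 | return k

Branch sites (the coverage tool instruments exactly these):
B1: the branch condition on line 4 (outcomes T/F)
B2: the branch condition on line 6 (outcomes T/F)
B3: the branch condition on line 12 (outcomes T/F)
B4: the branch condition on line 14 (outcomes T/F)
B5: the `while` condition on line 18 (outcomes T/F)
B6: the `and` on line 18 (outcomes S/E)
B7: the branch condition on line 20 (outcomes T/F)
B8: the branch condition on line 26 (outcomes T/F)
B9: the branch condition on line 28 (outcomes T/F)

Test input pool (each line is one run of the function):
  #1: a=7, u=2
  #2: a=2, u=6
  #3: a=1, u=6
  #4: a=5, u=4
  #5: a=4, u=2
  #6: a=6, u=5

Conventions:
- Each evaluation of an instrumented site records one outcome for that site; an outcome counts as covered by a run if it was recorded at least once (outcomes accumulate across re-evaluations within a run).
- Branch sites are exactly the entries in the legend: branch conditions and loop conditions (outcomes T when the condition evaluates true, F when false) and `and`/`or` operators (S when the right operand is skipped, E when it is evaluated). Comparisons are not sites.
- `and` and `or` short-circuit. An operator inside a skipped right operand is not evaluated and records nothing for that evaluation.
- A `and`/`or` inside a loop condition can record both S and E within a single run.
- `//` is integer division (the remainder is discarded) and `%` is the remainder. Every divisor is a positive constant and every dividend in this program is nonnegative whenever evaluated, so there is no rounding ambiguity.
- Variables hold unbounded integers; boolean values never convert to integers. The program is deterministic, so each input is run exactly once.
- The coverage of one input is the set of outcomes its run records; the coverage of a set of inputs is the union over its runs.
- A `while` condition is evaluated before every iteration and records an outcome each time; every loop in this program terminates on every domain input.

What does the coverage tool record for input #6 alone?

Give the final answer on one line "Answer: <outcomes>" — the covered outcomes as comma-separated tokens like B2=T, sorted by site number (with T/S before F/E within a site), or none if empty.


Event log for input #6 (a=6, u=5):
  B1->T, B3->T, B4->T, B6->E, B5->T, B6->E, B5->T, B6->E, B5->T, B6->S
  B5->F, B7->F, B8->F, B9->T
distinct outcomes covered: B1=T, B3=T, B4=T, B5=T, B5=F, B6=S, B6=E, B7=F, B8=F, B9=T
Answer: B1=T, B3=T, B4=T, B5=T, B5=F, B6=S, B6=E, B7=F, B8=F, B9=T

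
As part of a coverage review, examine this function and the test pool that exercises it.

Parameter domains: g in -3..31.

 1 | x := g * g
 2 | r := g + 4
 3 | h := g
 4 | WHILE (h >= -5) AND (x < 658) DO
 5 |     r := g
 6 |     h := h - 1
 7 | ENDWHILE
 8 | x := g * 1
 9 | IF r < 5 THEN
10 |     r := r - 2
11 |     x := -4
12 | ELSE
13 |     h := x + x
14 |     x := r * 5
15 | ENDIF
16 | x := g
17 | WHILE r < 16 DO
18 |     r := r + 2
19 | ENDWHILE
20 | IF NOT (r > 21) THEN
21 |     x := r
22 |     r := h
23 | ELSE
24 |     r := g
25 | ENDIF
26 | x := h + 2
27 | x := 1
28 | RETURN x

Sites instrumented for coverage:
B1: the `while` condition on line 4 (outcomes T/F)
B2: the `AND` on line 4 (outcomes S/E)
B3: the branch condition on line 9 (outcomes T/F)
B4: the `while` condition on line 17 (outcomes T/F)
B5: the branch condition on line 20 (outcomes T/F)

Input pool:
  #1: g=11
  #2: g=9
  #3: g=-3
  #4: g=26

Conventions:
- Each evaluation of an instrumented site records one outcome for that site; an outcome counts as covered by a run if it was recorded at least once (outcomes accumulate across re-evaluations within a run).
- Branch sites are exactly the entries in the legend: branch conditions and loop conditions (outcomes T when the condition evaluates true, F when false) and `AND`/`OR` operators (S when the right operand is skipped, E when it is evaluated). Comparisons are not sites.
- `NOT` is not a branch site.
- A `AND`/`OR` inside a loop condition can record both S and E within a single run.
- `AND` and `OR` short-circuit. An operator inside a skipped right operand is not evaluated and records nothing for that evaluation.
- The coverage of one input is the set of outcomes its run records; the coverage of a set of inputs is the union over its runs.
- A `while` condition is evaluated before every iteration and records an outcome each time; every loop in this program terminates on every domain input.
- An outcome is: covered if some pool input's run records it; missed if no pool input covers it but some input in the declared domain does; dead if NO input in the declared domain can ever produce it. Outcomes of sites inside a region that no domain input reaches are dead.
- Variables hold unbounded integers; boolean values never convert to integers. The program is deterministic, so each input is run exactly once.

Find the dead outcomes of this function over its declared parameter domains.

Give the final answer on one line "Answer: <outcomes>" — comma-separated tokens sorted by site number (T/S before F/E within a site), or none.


checking every outcome against all 35 domain inputs:
  reachable outcomes have witnesses, e.g. B1=T (e.g. g=-3), B1=F (e.g. g=-3), B2=S (e.g. g=-3), B2=E (e.g. g=-3)
Answer: none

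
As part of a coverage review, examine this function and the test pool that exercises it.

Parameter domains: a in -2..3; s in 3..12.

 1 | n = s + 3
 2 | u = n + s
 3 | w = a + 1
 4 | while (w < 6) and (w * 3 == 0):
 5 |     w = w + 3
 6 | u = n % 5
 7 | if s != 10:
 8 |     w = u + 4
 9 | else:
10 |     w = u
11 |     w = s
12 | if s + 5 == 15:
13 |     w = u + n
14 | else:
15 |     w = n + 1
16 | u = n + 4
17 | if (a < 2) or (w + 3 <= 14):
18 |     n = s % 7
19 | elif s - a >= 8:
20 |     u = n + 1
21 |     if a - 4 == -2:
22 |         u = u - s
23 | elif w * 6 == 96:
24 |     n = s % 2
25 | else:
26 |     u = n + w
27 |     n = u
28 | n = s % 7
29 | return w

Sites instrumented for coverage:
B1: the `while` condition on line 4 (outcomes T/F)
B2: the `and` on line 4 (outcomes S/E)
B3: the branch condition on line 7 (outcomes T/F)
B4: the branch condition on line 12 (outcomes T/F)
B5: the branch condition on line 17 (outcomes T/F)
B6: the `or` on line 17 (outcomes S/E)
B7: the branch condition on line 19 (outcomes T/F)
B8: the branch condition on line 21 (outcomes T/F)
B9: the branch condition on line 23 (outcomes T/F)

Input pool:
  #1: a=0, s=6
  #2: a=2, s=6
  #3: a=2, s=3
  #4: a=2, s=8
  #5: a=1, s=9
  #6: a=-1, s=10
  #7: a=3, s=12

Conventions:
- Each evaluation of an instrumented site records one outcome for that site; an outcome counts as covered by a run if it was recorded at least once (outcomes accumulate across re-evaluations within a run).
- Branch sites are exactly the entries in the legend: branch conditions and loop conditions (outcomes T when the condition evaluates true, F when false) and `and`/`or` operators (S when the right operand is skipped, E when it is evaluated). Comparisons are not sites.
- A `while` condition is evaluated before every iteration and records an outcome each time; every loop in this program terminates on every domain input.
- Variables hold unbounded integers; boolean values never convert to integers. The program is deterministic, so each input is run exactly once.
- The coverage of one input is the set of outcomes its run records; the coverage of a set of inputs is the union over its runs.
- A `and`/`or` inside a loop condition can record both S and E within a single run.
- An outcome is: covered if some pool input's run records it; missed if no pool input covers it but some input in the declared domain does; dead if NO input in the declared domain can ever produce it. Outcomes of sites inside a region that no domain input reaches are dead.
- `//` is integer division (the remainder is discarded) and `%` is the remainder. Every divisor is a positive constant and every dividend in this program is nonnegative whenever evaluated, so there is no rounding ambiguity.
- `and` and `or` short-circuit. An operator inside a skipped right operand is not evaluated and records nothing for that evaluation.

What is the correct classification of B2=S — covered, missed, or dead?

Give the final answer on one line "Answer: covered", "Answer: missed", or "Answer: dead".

no pool input records B2=S
checking all 60 inputs in the declared domain: B2=S is never recorded -> dead

Answer: dead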